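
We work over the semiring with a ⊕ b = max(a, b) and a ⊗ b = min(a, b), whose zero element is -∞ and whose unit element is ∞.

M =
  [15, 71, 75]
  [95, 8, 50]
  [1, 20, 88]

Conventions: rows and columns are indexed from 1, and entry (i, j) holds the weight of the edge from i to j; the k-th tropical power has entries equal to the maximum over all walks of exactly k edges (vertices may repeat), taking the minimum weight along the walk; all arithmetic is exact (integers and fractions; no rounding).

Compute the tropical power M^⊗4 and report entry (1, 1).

M^⊗2:
  [71, 20, 75]
  [15, 71, 75]
  [20, 20, 88]
M^⊗3:
  [20, 71, 75]
  [71, 20, 75]
  [20, 20, 88]
M^⊗4:
  [71, 20, 75]
  [20, 71, 75]
  [20, 20, 88]
Key observation: the optimum is the walk 1->2->1->2->1, with weight 71 min 95 min 71 min 95 = 71.
Optimal value attained by: walk 1->2->1->2->1.
Answer: (M^⊗4)[1][1] = 71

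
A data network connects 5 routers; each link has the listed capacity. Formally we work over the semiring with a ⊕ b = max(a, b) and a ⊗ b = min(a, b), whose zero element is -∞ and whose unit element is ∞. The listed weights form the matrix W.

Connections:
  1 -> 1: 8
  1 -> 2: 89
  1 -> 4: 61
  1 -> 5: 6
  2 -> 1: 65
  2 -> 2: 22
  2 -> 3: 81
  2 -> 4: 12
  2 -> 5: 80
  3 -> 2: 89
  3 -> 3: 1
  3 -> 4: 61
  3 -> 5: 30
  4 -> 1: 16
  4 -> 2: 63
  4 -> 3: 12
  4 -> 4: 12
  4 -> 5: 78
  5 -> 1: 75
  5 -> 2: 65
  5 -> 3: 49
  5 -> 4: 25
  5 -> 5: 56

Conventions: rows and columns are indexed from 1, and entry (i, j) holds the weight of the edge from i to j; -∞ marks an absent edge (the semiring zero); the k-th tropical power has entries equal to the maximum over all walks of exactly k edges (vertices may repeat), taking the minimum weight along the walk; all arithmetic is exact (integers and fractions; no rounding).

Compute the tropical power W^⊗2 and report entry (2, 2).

W^⊗2:
  [65, 61, 81, 12, 80]
  [75, 81, 49, 61, 56]
  [65, 61, 81, 25, 80]
  [75, 65, 63, 25, 63]
  [65, 75, 65, 61, 65]
Key observation: the optimum is the walk 2->3->2, with weight 81 min 89 = 81.
Optimal value attained by: walk 2->3->2.
Answer: (W^⊗2)[2][2] = 81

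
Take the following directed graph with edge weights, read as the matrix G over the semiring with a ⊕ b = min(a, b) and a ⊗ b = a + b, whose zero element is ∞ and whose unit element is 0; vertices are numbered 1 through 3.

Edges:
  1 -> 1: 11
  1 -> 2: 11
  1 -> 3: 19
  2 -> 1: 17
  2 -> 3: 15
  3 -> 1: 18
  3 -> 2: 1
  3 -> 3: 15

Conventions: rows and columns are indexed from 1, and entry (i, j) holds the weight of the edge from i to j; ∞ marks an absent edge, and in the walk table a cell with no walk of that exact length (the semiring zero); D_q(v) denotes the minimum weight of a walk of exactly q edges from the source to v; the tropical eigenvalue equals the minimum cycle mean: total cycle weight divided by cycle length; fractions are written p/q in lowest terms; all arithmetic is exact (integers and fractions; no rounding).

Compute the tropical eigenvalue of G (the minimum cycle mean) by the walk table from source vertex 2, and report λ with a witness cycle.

q=0: [∞, 0, ∞]
q=1: [17, ∞, 15]
q=2: [28, 16, 30]
q=3: [33, 31, 31]
Optimal cycle mean attained by: cycle 2->3->2, total 15 + 1, length 2.
Answer: λ = 8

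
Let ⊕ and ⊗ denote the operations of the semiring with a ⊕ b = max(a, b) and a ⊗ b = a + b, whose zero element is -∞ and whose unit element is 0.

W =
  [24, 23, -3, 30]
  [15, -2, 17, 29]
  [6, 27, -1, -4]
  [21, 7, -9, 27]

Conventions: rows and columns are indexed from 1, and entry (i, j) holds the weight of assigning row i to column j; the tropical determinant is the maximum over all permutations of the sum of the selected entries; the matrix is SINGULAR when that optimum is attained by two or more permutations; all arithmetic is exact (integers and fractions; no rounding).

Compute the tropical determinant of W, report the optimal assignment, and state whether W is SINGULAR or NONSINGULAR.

σ = (1, 2, 3, 4): 24 + (-2) + (-1) + 27 = 48
σ = (1, 2, 4, 3): 24 + (-2) + (-4) + (-9) = 9
σ = (1, 3, 2, 4): 24 + 17 + 27 + 27 = 95
σ = (1, 3, 4, 2): 24 + 17 + (-4) + 7 = 44
σ = (1, 4, 2, 3): 24 + 29 + 27 + (-9) = 71
σ = (1, 4, 3, 2): 24 + 29 + (-1) + 7 = 59
σ = (2, 1, 3, 4): 23 + 15 + (-1) + 27 = 64
σ = (2, 1, 4, 3): 23 + 15 + (-4) + (-9) = 25
σ = (2, 3, 1, 4): 23 + 17 + 6 + 27 = 73
σ = (2, 3, 4, 1): 23 + 17 + (-4) + 21 = 57
σ = (2, 4, 1, 3): 23 + 29 + 6 + (-9) = 49
σ = (2, 4, 3, 1): 23 + 29 + (-1) + 21 = 72
σ = (3, 1, 2, 4): (-3) + 15 + 27 + 27 = 66
σ = (3, 1, 4, 2): (-3) + 15 + (-4) + 7 = 15
σ = (3, 2, 1, 4): (-3) + (-2) + 6 + 27 = 28
σ = (3, 2, 4, 1): (-3) + (-2) + (-4) + 21 = 12
σ = (3, 4, 1, 2): (-3) + 29 + 6 + 7 = 39
σ = (3, 4, 2, 1): (-3) + 29 + 27 + 21 = 74
σ = (4, 1, 2, 3): 30 + 15 + 27 + (-9) = 63
σ = (4, 1, 3, 2): 30 + 15 + (-1) + 7 = 51
σ = (4, 2, 1, 3): 30 + (-2) + 6 + (-9) = 25
σ = (4, 2, 3, 1): 30 + (-2) + (-1) + 21 = 48
σ = (4, 3, 1, 2): 30 + 17 + 6 + 7 = 60
σ = (4, 3, 2, 1): 30 + 17 + 27 + 21 = 95
Optimal value attained by: σ = (1, 3, 2, 4).
Answer: det⊕(W) = 95; verdict: SINGULAR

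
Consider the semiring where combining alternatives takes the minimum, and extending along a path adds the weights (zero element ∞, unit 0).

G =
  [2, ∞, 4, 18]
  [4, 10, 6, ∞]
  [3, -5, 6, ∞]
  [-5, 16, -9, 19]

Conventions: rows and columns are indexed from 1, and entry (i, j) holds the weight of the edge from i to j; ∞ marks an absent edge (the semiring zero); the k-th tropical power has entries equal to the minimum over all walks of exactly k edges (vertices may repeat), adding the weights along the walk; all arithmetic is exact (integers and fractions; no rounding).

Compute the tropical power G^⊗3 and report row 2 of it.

G^⊗2:
  [4, -1, 6, 20]
  [6, 1, 8, 22]
  [-1, 1, 1, 21]
  [-6, -14, -3, 13]
G^⊗3:
  [3, 1, 5, 22]
  [5, 3, 7, 24]
  [1, -4, 3, 17]
  [-10, -8, -8, 12]
Answer: row 2 of G^⊗3 = [5, 3, 7, 24]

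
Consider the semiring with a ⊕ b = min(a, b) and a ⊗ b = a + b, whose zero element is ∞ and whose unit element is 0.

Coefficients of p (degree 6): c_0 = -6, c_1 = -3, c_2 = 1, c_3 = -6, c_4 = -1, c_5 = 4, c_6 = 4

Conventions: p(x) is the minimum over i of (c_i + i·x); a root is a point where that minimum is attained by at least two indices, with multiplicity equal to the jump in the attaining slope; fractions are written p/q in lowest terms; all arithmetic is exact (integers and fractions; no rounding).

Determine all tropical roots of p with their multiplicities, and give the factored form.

hull edge (i=0, c=-6) to (i=3, c=-6): slope 0, span 3
hull edge (i=3, c=-6) to (i=6, c=4): slope 10/3, span 3
Factored form: p(x) = 4 ⊗ (x ⊕ (-10/3)) ⊗ (x ⊕ (-10/3)) ⊗ (x ⊕ (-10/3)) ⊗ (x ⊕ 0) ⊗ (x ⊕ 0) ⊗ (x ⊕ 0)
Answer: roots = -10/3 (mult 3), 0 (mult 3)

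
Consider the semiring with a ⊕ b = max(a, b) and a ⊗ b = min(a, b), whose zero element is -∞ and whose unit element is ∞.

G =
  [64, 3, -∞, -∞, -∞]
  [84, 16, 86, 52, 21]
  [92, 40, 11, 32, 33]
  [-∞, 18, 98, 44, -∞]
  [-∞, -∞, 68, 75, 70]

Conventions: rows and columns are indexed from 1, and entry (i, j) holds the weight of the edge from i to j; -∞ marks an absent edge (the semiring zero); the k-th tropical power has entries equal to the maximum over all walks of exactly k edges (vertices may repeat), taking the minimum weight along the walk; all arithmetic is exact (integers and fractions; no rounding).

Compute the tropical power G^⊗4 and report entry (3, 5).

G^⊗2:
  [64, 3, 3, 3, 3]
  [86, 40, 52, 44, 33]
  [64, 18, 40, 40, 33]
  [92, 40, 44, 44, 33]
  [68, 40, 75, 70, 70]
G^⊗3:
  [64, 3, 3, 3, 3]
  [64, 40, 44, 44, 33]
  [64, 40, 40, 40, 33]
  [64, 40, 44, 44, 33]
  [75, 40, 70, 70, 70]
G^⊗4:
  [64, 3, 3, 3, 3]
  [64, 40, 44, 44, 33]
  [64, 40, 40, 40, 33]
  [64, 40, 44, 44, 33]
  [70, 40, 70, 70, 70]
Key observation: the optimum is the walk 3->2->3->5->5, with weight 40 min 86 min 33 min 70 = 33.
Optimal value attained by: walk 3->2->3->5->5.
Answer: (G^⊗4)[3][5] = 33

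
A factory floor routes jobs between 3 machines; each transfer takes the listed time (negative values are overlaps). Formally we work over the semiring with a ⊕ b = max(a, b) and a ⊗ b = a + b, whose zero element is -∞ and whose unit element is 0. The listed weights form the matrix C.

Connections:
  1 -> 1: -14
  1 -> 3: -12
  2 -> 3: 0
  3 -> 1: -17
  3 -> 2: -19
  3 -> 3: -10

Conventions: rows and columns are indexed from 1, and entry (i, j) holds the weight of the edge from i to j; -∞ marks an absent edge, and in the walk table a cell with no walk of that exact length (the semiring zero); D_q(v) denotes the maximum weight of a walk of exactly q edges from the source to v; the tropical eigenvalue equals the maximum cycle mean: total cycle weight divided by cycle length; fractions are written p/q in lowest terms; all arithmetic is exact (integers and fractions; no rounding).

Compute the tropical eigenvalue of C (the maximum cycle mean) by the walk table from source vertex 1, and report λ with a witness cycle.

q=0: [0, -∞, -∞]
q=1: [-14, -∞, -12]
q=2: [-28, -31, -22]
q=3: [-39, -41, -31]
Optimal cycle mean attained by: cycle 2->3->2, total 0 + (-19), length 2.
Answer: λ = -19/2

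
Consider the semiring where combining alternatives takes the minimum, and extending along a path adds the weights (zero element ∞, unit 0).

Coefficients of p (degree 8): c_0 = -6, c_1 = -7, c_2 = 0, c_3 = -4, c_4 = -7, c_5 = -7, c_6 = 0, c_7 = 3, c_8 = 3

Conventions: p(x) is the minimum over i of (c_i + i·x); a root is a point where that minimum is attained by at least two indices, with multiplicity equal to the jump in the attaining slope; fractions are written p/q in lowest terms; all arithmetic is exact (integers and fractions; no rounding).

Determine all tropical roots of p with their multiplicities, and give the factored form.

hull edge (i=0, c=-6) to (i=1, c=-7): slope -1, span 1
hull edge (i=1, c=-7) to (i=5, c=-7): slope 0, span 4
hull edge (i=5, c=-7) to (i=8, c=3): slope 10/3, span 3
Factored form: p(x) = 3 ⊗ (x ⊕ (-10/3)) ⊗ (x ⊕ (-10/3)) ⊗ (x ⊕ (-10/3)) ⊗ (x ⊕ 0) ⊗ (x ⊕ 0) ⊗ (x ⊕ 0) ⊗ (x ⊕ 0) ⊗ (x ⊕ 1)
Answer: roots = -10/3 (mult 3), 0 (mult 4), 1 (mult 1)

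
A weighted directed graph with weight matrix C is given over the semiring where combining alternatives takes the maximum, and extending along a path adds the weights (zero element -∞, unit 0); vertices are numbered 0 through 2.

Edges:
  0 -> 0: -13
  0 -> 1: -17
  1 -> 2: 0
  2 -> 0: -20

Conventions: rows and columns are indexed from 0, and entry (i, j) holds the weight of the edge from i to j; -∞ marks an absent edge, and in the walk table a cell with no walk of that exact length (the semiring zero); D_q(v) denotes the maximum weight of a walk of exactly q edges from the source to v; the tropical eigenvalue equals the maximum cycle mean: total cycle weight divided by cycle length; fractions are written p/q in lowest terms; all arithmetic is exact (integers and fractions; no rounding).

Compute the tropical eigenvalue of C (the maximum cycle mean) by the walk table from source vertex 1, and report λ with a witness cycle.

q=0: [-∞, 0, -∞]
q=1: [-∞, -∞, 0]
q=2: [-20, -∞, -∞]
q=3: [-33, -37, -∞]
Optimal cycle mean attained by: cycle 0->1->2->0, total (-17) + 0 + (-20), length 3.
Answer: λ = -37/3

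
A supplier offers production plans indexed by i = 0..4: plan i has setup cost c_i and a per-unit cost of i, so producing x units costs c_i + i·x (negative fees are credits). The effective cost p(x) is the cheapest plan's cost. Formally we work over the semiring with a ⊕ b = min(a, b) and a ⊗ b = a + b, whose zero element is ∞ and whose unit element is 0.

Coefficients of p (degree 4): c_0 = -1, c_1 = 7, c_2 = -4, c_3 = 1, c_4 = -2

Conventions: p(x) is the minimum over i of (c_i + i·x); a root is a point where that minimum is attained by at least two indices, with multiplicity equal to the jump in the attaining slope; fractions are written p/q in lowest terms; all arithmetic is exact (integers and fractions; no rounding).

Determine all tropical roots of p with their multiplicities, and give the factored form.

hull edge (i=0, c=-1) to (i=2, c=-4): slope -3/2, span 2
hull edge (i=2, c=-4) to (i=4, c=-2): slope 1, span 2
Factored form: p(x) = -2 ⊗ (x ⊕ (-1)) ⊗ (x ⊕ (-1)) ⊗ (x ⊕ 3/2) ⊗ (x ⊕ 3/2)
Answer: roots = -1 (mult 2), 3/2 (mult 2)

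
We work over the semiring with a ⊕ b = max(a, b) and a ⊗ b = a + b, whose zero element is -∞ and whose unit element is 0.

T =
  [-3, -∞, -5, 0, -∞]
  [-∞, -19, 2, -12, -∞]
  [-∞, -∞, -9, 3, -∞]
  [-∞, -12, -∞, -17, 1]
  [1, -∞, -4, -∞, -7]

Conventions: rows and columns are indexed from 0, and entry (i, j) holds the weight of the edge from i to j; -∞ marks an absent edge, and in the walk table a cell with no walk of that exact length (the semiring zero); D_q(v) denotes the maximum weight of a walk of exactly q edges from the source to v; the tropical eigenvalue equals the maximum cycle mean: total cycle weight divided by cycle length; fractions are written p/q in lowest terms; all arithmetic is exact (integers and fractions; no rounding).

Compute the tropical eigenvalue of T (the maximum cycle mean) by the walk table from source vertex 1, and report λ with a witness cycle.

q=0: [-∞, 0, -∞, -∞, -∞]
q=1: [-∞, -19, 2, -12, -∞]
q=2: [-∞, -24, -7, 5, -11]
q=3: [-10, -7, -15, -4, 6]
q=4: [7, -16, 2, -10, -1]
q=5: [4, -22, 2, 7, -8]
Optimal cycle mean attained by: cycle 0->3->4->0, total 0 + 1 + 1, length 3.
Answer: λ = 2/3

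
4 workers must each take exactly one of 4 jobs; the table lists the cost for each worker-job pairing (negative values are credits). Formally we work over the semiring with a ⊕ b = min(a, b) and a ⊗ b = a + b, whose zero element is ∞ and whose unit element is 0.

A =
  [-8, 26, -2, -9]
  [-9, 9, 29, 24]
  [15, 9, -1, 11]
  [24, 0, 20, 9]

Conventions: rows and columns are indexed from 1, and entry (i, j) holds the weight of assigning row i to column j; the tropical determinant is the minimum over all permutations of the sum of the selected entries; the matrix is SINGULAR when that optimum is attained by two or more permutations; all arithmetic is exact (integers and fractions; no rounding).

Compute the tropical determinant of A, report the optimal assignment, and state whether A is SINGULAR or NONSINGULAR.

σ = (1, 2, 3, 4): (-8) + 9 + (-1) + 9 = 9
σ = (1, 2, 4, 3): (-8) + 9 + 11 + 20 = 32
σ = (1, 3, 2, 4): (-8) + 29 + 9 + 9 = 39
σ = (1, 3, 4, 2): (-8) + 29 + 11 + 0 = 32
σ = (1, 4, 2, 3): (-8) + 24 + 9 + 20 = 45
σ = (1, 4, 3, 2): (-8) + 24 + (-1) + 0 = 15
σ = (2, 1, 3, 4): 26 + (-9) + (-1) + 9 = 25
σ = (2, 1, 4, 3): 26 + (-9) + 11 + 20 = 48
σ = (2, 3, 1, 4): 26 + 29 + 15 + 9 = 79
σ = (2, 3, 4, 1): 26 + 29 + 11 + 24 = 90
σ = (2, 4, 1, 3): 26 + 24 + 15 + 20 = 85
σ = (2, 4, 3, 1): 26 + 24 + (-1) + 24 = 73
σ = (3, 1, 2, 4): (-2) + (-9) + 9 + 9 = 7
σ = (3, 1, 4, 2): (-2) + (-9) + 11 + 0 = 0
σ = (3, 2, 1, 4): (-2) + 9 + 15 + 9 = 31
σ = (3, 2, 4, 1): (-2) + 9 + 11 + 24 = 42
σ = (3, 4, 1, 2): (-2) + 24 + 15 + 0 = 37
σ = (3, 4, 2, 1): (-2) + 24 + 9 + 24 = 55
σ = (4, 1, 2, 3): (-9) + (-9) + 9 + 20 = 11
σ = (4, 1, 3, 2): (-9) + (-9) + (-1) + 0 = -19
σ = (4, 2, 1, 3): (-9) + 9 + 15 + 20 = 35
σ = (4, 2, 3, 1): (-9) + 9 + (-1) + 24 = 23
σ = (4, 3, 1, 2): (-9) + 29 + 15 + 0 = 35
σ = (4, 3, 2, 1): (-9) + 29 + 9 + 24 = 53
Optimal value attained by: σ = (4, 1, 3, 2).
Answer: det⊕(A) = -19; verdict: NONSINGULAR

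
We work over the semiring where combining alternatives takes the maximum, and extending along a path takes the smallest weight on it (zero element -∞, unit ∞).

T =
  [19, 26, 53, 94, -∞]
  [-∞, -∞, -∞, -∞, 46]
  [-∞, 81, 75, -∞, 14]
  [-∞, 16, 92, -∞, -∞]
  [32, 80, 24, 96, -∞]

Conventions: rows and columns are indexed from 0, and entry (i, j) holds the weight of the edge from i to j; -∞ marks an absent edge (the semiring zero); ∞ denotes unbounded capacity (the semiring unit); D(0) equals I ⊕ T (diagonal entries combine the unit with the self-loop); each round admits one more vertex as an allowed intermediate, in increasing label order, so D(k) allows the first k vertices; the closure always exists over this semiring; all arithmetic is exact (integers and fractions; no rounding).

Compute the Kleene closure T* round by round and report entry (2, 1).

D(0):
  [∞, 26, 53, 94, -∞]
  [-∞, ∞, -∞, -∞, 46]
  [-∞, 81, ∞, -∞, 14]
  [-∞, 16, 92, ∞, -∞]
  [32, 80, 24, 96, ∞]
D(1):
  [∞, 26, 53, 94, -∞]
  [-∞, ∞, -∞, -∞, 46]
  [-∞, 81, ∞, -∞, 14]
  [-∞, 16, 92, ∞, -∞]
  [32, 80, 32, 96, ∞]
D(2):
  [∞, 26, 53, 94, 26]
  [-∞, ∞, -∞, -∞, 46]
  [-∞, 81, ∞, -∞, 46]
  [-∞, 16, 92, ∞, 16]
  [32, 80, 32, 96, ∞]
D(3):
  [∞, 53, 53, 94, 46]
  [-∞, ∞, -∞, -∞, 46]
  [-∞, 81, ∞, -∞, 46]
  [-∞, 81, 92, ∞, 46]
  [32, 80, 32, 96, ∞]
D(4):
  [∞, 81, 92, 94, 46]
  [-∞, ∞, -∞, -∞, 46]
  [-∞, 81, ∞, -∞, 46]
  [-∞, 81, 92, ∞, 46]
  [32, 81, 92, 96, ∞]
D(5):
  [∞, 81, 92, 94, 46]
  [32, ∞, 46, 46, 46]
  [32, 81, ∞, 46, 46]
  [32, 81, 92, ∞, 46]
  [32, 81, 92, 96, ∞]
Answer: T*[2][1] = 81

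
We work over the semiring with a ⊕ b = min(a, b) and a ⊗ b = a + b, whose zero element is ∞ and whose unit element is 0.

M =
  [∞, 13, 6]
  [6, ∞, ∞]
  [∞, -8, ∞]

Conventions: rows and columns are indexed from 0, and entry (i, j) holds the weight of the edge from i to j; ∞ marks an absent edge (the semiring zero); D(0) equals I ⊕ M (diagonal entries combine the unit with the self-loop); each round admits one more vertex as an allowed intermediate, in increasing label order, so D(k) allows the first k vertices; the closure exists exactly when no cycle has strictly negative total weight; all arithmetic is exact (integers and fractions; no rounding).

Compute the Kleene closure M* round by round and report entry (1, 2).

D(0):
  [0, 13, 6]
  [6, 0, ∞]
  [∞, -8, 0]
D(1):
  [0, 13, 6]
  [6, 0, 12]
  [∞, -8, 0]
D(2):
  [0, 13, 6]
  [6, 0, 12]
  [-2, -8, 0]
D(3):
  [0, -2, 6]
  [6, 0, 12]
  [-2, -8, 0]
Answer: M*[1][2] = 12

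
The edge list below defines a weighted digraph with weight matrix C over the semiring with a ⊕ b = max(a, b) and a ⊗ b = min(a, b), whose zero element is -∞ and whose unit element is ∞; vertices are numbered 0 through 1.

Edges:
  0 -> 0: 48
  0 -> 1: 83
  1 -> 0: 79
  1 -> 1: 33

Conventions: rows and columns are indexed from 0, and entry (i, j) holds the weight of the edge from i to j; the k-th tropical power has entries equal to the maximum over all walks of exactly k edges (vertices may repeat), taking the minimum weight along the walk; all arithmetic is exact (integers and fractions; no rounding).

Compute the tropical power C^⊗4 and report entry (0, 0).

C^⊗2:
  [79, 48]
  [48, 79]
C^⊗3:
  [48, 79]
  [79, 48]
C^⊗4:
  [79, 48]
  [48, 79]
Key observation: the optimum is the walk 0->1->0->1->0, with weight 83 min 79 min 83 min 79 = 79.
Optimal value attained by: walk 0->1->0->1->0.
Answer: (C^⊗4)[0][0] = 79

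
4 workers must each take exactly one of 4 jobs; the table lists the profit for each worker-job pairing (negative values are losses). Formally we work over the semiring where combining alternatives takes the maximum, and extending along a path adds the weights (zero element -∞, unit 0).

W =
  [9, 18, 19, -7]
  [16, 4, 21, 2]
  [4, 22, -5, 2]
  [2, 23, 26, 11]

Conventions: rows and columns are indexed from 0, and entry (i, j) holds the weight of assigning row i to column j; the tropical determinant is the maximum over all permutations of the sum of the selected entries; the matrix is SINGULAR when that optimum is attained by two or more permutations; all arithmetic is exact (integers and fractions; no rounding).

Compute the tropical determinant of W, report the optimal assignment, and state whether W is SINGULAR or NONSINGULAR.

σ = (0, 1, 2, 3): 9 + 4 + (-5) + 11 = 19
σ = (0, 1, 3, 2): 9 + 4 + 2 + 26 = 41
σ = (0, 2, 1, 3): 9 + 21 + 22 + 11 = 63
σ = (0, 2, 3, 1): 9 + 21 + 2 + 23 = 55
σ = (0, 3, 1, 2): 9 + 2 + 22 + 26 = 59
σ = (0, 3, 2, 1): 9 + 2 + (-5) + 23 = 29
σ = (1, 0, 2, 3): 18 + 16 + (-5) + 11 = 40
σ = (1, 0, 3, 2): 18 + 16 + 2 + 26 = 62
σ = (1, 2, 0, 3): 18 + 21 + 4 + 11 = 54
σ = (1, 2, 3, 0): 18 + 21 + 2 + 2 = 43
σ = (1, 3, 0, 2): 18 + 2 + 4 + 26 = 50
σ = (1, 3, 2, 0): 18 + 2 + (-5) + 2 = 17
σ = (2, 0, 1, 3): 19 + 16 + 22 + 11 = 68
σ = (2, 0, 3, 1): 19 + 16 + 2 + 23 = 60
σ = (2, 1, 0, 3): 19 + 4 + 4 + 11 = 38
σ = (2, 1, 3, 0): 19 + 4 + 2 + 2 = 27
σ = (2, 3, 0, 1): 19 + 2 + 4 + 23 = 48
σ = (2, 3, 1, 0): 19 + 2 + 22 + 2 = 45
σ = (3, 0, 1, 2): (-7) + 16 + 22 + 26 = 57
σ = (3, 0, 2, 1): (-7) + 16 + (-5) + 23 = 27
σ = (3, 1, 0, 2): (-7) + 4 + 4 + 26 = 27
σ = (3, 1, 2, 0): (-7) + 4 + (-5) + 2 = -6
σ = (3, 2, 0, 1): (-7) + 21 + 4 + 23 = 41
σ = (3, 2, 1, 0): (-7) + 21 + 22 + 2 = 38
Optimal value attained by: σ = (2, 0, 1, 3).
Answer: det⊕(W) = 68; verdict: NONSINGULAR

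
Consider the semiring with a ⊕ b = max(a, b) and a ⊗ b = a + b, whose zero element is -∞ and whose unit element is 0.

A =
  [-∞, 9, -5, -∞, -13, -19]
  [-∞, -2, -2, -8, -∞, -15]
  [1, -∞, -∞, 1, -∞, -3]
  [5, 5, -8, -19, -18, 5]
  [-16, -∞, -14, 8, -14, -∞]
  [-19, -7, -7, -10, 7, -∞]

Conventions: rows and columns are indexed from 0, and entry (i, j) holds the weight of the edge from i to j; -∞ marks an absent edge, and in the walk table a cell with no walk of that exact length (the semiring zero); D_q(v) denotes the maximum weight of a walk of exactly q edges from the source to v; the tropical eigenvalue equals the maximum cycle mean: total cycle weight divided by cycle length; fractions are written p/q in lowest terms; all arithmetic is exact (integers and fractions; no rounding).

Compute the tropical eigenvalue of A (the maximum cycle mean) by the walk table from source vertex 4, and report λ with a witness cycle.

q=0: [-∞, -∞, -∞, -∞, 0, -∞]
q=1: [-16, -∞, -14, 8, -14, -∞]
q=2: [13, 13, 0, -6, -10, 13]
q=3: [1, 22, 11, 5, 20, -1]
q=4: [12, 20, 20, 28, 6, 10]
q=5: [33, 33, 20, 21, 17, 33]
q=6: [26, 42, 31, 25, 40, 26]
Optimal cycle mean attained by: cycle 3->5->4->3, total 5 + 7 + 8, length 3.
Answer: λ = 20/3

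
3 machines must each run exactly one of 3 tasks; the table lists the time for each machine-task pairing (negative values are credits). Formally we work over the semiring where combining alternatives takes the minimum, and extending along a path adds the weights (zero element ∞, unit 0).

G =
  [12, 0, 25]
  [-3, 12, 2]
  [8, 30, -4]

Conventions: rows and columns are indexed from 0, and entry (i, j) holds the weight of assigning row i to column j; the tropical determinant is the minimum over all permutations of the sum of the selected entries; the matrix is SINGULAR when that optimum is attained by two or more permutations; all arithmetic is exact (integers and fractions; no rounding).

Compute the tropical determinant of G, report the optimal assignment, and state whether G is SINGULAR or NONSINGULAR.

σ = (0, 1, 2): 12 + 12 + (-4) = 20
σ = (0, 2, 1): 12 + 2 + 30 = 44
σ = (1, 0, 2): 0 + (-3) + (-4) = -7
σ = (1, 2, 0): 0 + 2 + 8 = 10
σ = (2, 0, 1): 25 + (-3) + 30 = 52
σ = (2, 1, 0): 25 + 12 + 8 = 45
Optimal value attained by: σ = (1, 0, 2).
Answer: det⊕(G) = -7; verdict: NONSINGULAR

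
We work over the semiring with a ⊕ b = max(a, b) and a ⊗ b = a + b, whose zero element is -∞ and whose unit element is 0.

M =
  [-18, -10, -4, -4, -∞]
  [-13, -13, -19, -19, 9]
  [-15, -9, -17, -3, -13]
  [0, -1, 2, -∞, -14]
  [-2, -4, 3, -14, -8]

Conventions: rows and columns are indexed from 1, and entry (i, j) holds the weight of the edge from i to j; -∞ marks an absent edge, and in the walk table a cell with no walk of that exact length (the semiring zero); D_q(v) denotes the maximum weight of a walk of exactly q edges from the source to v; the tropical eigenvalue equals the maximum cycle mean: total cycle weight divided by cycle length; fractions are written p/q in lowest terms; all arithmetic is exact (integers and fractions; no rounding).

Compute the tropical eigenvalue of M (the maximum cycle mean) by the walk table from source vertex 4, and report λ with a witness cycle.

q=0: [-∞, -∞, -∞, 0, -∞]
q=1: [0, -1, 2, -∞, -14]
q=2: [-13, -7, -4, -1, 8]
q=3: [6, 4, 11, -6, 2]
q=4: [0, 2, 5, 8, 13]
q=5: [11, 9, 16, 2, 11]
Optimal cycle mean attained by: cycle 2->5->2, total 9 + (-4), length 2.
Answer: λ = 5/2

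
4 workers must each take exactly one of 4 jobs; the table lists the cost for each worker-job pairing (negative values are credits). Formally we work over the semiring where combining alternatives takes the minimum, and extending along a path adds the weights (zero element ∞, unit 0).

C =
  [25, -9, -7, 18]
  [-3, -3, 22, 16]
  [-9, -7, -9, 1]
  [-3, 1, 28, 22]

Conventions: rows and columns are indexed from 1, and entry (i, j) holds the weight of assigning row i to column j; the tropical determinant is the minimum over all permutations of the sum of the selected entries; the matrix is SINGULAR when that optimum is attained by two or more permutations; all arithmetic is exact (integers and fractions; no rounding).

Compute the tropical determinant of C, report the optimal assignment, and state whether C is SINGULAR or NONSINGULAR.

σ = (1, 2, 3, 4): 25 + (-3) + (-9) + 22 = 35
σ = (1, 2, 4, 3): 25 + (-3) + 1 + 28 = 51
σ = (1, 3, 2, 4): 25 + 22 + (-7) + 22 = 62
σ = (1, 3, 4, 2): 25 + 22 + 1 + 1 = 49
σ = (1, 4, 2, 3): 25 + 16 + (-7) + 28 = 62
σ = (1, 4, 3, 2): 25 + 16 + (-9) + 1 = 33
σ = (2, 1, 3, 4): (-9) + (-3) + (-9) + 22 = 1
σ = (2, 1, 4, 3): (-9) + (-3) + 1 + 28 = 17
σ = (2, 3, 1, 4): (-9) + 22 + (-9) + 22 = 26
σ = (2, 3, 4, 1): (-9) + 22 + 1 + (-3) = 11
σ = (2, 4, 1, 3): (-9) + 16 + (-9) + 28 = 26
σ = (2, 4, 3, 1): (-9) + 16 + (-9) + (-3) = -5
σ = (3, 1, 2, 4): (-7) + (-3) + (-7) + 22 = 5
σ = (3, 1, 4, 2): (-7) + (-3) + 1 + 1 = -8
σ = (3, 2, 1, 4): (-7) + (-3) + (-9) + 22 = 3
σ = (3, 2, 4, 1): (-7) + (-3) + 1 + (-3) = -12
σ = (3, 4, 1, 2): (-7) + 16 + (-9) + 1 = 1
σ = (3, 4, 2, 1): (-7) + 16 + (-7) + (-3) = -1
σ = (4, 1, 2, 3): 18 + (-3) + (-7) + 28 = 36
σ = (4, 1, 3, 2): 18 + (-3) + (-9) + 1 = 7
σ = (4, 2, 1, 3): 18 + (-3) + (-9) + 28 = 34
σ = (4, 2, 3, 1): 18 + (-3) + (-9) + (-3) = 3
σ = (4, 3, 1, 2): 18 + 22 + (-9) + 1 = 32
σ = (4, 3, 2, 1): 18 + 22 + (-7) + (-3) = 30
Optimal value attained by: σ = (3, 2, 4, 1).
Answer: det⊕(C) = -12; verdict: NONSINGULAR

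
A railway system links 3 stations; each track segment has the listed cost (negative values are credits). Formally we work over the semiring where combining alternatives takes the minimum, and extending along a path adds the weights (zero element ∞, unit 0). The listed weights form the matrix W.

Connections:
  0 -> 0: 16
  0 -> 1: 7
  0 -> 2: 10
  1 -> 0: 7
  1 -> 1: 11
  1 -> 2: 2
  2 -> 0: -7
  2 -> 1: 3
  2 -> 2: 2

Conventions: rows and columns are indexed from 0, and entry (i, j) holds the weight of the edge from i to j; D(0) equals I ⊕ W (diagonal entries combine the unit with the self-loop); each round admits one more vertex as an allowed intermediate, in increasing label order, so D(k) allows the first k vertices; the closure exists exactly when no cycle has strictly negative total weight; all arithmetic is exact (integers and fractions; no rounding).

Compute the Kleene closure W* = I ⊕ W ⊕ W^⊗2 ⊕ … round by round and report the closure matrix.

D(0):
  [0, 7, 10]
  [7, 0, 2]
  [-7, 3, 0]
D(1):
  [0, 7, 10]
  [7, 0, 2]
  [-7, 0, 0]
D(2):
  [0, 7, 9]
  [7, 0, 2]
  [-7, 0, 0]
D(3):
  [0, 7, 9]
  [-5, 0, 2]
  [-7, 0, 0]
Answer: W* = [[0, 7, 9], [-5, 0, 2], [-7, 0, 0]]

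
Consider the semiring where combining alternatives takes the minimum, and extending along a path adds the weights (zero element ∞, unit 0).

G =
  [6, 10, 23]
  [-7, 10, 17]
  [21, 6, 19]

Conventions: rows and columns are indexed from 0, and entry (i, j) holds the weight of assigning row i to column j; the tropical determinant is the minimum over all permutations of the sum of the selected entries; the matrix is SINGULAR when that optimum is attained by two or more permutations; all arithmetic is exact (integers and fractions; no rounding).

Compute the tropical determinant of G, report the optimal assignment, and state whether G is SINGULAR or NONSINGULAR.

σ = (0, 1, 2): 6 + 10 + 19 = 35
σ = (0, 2, 1): 6 + 17 + 6 = 29
σ = (1, 0, 2): 10 + (-7) + 19 = 22
σ = (1, 2, 0): 10 + 17 + 21 = 48
σ = (2, 0, 1): 23 + (-7) + 6 = 22
σ = (2, 1, 0): 23 + 10 + 21 = 54
Optimal value attained by: σ = (1, 0, 2).
Answer: det⊕(G) = 22; verdict: SINGULAR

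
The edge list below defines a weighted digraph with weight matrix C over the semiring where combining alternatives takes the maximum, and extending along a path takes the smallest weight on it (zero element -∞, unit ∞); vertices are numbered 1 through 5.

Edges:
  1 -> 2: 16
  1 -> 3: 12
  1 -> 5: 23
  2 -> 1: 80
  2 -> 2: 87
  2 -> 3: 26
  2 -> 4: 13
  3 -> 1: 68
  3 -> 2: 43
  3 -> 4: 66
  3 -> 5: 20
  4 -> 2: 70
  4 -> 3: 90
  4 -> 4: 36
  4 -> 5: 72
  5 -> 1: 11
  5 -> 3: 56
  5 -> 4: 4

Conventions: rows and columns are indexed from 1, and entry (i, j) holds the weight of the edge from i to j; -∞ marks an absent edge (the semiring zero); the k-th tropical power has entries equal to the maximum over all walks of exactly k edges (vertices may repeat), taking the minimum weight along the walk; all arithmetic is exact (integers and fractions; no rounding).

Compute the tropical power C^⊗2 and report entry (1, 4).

C^⊗2:
  [16, 16, 23, 13, 12]
  [80, 87, 26, 26, 23]
  [43, 66, 66, 36, 66]
  [70, 70, 56, 66, 36]
  [56, 43, 11, 56, 20]
Key observation: the optimum is the walk 1->2->4, with weight 16 min 13 = 13.
Optimal value attained by: walk 1->2->4.
Answer: (C^⊗2)[1][4] = 13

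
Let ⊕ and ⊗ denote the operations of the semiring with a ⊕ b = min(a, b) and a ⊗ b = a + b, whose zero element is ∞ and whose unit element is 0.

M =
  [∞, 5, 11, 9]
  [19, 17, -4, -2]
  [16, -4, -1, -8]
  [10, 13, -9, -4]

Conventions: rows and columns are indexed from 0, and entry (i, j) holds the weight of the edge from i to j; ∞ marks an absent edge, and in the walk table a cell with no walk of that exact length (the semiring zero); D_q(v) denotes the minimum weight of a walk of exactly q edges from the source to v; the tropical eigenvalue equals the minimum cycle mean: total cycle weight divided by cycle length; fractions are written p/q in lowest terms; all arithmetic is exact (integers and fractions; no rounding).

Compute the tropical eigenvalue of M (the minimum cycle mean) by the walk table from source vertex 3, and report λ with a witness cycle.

q=0: [∞, ∞, ∞, 0]
q=1: [10, 13, -9, -4]
q=2: [6, -13, -13, -17]
q=3: [-7, -17, -26, -21]
q=4: [-11, -30, -30, -34]
Optimal cycle mean attained by: cycle 2->3->2, total (-8) + (-9), length 2.
Answer: λ = -17/2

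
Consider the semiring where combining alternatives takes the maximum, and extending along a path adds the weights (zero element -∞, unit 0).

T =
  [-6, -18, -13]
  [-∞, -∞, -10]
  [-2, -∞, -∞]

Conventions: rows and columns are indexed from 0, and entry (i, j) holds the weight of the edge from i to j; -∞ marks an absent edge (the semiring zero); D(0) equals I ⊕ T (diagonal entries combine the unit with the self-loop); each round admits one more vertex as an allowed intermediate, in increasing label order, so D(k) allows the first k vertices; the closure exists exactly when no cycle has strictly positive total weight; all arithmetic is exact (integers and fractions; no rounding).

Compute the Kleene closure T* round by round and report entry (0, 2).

D(0):
  [0, -18, -13]
  [-∞, 0, -10]
  [-2, -∞, 0]
D(1):
  [0, -18, -13]
  [-∞, 0, -10]
  [-2, -20, 0]
D(2):
  [0, -18, -13]
  [-∞, 0, -10]
  [-2, -20, 0]
D(3):
  [0, -18, -13]
  [-12, 0, -10]
  [-2, -20, 0]
Answer: T*[0][2] = -13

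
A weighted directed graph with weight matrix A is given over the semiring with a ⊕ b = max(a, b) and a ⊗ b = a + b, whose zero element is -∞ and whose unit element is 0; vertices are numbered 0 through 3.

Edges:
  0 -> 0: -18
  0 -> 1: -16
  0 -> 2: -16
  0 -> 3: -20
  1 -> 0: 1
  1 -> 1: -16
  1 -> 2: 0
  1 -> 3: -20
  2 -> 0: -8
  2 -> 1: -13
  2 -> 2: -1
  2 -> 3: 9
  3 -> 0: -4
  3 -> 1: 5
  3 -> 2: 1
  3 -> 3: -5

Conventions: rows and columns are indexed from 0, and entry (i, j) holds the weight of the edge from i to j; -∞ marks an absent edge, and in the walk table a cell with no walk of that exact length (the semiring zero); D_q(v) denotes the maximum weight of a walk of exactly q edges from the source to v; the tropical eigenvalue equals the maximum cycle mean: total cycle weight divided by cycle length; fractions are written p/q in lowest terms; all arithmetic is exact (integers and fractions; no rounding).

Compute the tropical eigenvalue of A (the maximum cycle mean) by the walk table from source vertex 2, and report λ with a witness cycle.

q=0: [-∞, -∞, 0, -∞]
q=1: [-8, -13, -1, 9]
q=2: [5, 14, 10, 8]
q=3: [15, 13, 14, 19]
q=4: [15, 24, 20, 23]
Optimal cycle mean attained by: cycle 2->3->2, total 9 + 1, length 2.
Answer: λ = 5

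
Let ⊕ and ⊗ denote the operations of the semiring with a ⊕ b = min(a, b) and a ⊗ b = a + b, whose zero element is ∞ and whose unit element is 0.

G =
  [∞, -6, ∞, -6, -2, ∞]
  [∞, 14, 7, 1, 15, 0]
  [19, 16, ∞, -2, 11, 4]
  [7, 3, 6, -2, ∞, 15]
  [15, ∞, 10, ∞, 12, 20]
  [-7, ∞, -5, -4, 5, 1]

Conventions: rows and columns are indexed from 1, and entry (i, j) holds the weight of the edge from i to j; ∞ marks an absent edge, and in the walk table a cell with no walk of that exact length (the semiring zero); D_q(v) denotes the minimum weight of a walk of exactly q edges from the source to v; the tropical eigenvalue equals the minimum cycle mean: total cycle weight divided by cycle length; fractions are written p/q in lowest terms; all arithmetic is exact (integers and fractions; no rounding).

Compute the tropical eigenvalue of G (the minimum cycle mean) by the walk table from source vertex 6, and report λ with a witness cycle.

q=0: [∞, ∞, ∞, ∞, ∞, 0]
q=1: [-7, ∞, -5, -4, 5, 1]
q=2: [-6, -13, -4, -13, -9, -1]
q=3: [-8, -12, -7, -15, -8, -13]
q=4: [-20, -14, -18, -17, -10, -12]
q=5: [-19, -26, -17, -26, -22, -14]
q=6: [-21, -25, -20, -28, -21, -26]
Optimal cycle mean attained by: cycle 1->2->6->1, total (-6) + 0 + (-7), length 3.
Answer: λ = -13/3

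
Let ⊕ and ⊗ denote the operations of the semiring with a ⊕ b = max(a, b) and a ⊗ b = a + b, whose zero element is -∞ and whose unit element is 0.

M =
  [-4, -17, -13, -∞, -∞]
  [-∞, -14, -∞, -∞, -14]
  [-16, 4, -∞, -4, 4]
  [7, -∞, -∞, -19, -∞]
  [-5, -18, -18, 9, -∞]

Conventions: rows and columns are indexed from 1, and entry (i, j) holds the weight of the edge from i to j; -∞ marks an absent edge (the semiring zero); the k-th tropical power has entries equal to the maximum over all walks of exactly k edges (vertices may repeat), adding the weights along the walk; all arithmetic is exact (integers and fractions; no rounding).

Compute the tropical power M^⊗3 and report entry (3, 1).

M^⊗2:
  [-8, -9, -17, -17, -9]
  [-19, -28, -32, -5, -28]
  [3, -10, -14, 13, -10]
  [3, -10, -6, -38, -∞]
  [16, -14, -18, -10, -14]
M^⊗3:
  [-10, -13, -21, 0, -13]
  [2, -28, -32, -19, -28]
  [20, -10, -10, -1, -10]
  [-1, -2, -10, -10, -2]
  [12, -1, 3, -5, -14]
Key observation: the optimum is the walk 3->5->4->1, with weight 4 + 9 + 7 = 20.
Optimal value attained by: walk 3->5->4->1.
Answer: (M^⊗3)[3][1] = 20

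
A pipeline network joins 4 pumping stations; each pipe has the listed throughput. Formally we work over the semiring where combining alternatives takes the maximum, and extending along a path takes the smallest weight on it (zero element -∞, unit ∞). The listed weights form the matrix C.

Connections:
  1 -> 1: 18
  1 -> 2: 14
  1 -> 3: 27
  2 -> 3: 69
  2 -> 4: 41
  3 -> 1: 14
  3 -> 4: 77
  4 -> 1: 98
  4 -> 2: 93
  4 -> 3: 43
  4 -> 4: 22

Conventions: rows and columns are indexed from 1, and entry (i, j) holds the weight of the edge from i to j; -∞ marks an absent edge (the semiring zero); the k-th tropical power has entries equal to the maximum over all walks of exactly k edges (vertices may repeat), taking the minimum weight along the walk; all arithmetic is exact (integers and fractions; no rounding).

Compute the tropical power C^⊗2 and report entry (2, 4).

C^⊗2:
  [18, 14, 18, 27]
  [41, 41, 41, 69]
  [77, 77, 43, 22]
  [22, 22, 69, 43]
Key observation: the optimum is the walk 2->3->4, with weight 69 min 77 = 69.
Optimal value attained by: walk 2->3->4.
Answer: (C^⊗2)[2][4] = 69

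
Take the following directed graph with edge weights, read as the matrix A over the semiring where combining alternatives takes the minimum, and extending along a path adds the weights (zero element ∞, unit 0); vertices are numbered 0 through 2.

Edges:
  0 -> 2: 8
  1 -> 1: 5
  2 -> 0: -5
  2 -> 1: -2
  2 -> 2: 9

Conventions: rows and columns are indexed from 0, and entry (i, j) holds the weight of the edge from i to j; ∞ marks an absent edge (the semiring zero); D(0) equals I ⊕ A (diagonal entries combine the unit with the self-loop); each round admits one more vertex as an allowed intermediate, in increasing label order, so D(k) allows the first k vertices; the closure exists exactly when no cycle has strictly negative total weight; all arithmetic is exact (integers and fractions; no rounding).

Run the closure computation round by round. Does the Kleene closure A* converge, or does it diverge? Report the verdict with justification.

D(0):
  [0, ∞, 8]
  [∞, 0, ∞]
  [-5, -2, 0]
D(1):
  [0, ∞, 8]
  [∞, 0, ∞]
  [-5, -2, 0]
D(2):
  [0, ∞, 8]
  [∞, 0, ∞]
  [-5, -2, 0]
D(3):
  [0, 6, 8]
  [∞, 0, ∞]
  [-5, -2, 0]
Key observation: every diagonal entry stays at the unit through all rounds, so no improving cycle exists.
Answer: CONVERGES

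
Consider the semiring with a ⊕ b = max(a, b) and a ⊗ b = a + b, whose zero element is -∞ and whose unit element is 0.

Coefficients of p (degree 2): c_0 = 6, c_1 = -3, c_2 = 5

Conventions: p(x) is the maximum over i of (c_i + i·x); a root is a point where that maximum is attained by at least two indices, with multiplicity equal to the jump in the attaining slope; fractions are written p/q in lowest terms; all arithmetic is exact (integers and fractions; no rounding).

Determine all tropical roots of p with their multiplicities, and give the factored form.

hull edge (i=0, c=6) to (i=2, c=5): slope -1/2, span 2
Factored form: p(x) = 5 ⊗ (x ⊕ 1/2) ⊗ (x ⊕ 1/2)
Answer: roots = 1/2 (mult 2)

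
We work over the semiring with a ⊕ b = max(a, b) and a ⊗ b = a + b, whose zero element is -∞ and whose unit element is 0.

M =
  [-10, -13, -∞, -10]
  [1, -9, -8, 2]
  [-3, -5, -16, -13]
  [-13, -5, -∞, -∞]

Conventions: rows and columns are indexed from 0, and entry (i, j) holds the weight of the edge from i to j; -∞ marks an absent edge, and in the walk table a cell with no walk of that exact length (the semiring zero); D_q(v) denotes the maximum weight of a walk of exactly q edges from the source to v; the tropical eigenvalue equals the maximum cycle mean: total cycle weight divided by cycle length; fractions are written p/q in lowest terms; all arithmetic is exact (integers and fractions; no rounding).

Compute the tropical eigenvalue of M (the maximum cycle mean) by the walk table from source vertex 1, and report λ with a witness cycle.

q=0: [-∞, 0, -∞, -∞]
q=1: [1, -9, -8, 2]
q=2: [-8, -3, -17, -7]
q=3: [-2, -12, -11, -1]
q=4: [-11, -6, -20, -10]
Optimal cycle mean attained by: cycle 1->3->1, total 2 + (-5), length 2.
Answer: λ = -3/2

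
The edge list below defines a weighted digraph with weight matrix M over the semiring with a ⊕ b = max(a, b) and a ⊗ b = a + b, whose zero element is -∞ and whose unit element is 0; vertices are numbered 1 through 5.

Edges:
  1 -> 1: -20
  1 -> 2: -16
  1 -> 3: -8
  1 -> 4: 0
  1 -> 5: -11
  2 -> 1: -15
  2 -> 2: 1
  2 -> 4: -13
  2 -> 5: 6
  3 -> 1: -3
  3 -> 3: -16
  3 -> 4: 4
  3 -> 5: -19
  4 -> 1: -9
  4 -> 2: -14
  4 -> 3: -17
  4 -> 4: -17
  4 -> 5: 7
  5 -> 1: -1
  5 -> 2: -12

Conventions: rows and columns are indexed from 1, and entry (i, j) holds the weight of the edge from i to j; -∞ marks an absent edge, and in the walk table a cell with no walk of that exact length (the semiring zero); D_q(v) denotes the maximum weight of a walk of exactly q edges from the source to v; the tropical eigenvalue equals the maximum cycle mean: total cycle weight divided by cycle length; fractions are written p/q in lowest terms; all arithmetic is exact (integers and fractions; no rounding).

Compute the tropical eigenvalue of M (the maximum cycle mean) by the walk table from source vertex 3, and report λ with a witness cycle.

q=0: [-∞, -∞, 0, -∞, -∞]
q=1: [-3, -∞, -16, 4, -19]
q=2: [-5, -10, -11, -3, 11]
q=3: [10, -1, -13, -5, 4]
q=4: [3, 0, 2, 10, 5]
q=5: [4, 1, -5, 6, 17]
Optimal cycle mean attained by: cycle 1->4->5->1, total 0 + 7 + (-1), length 3.
Answer: λ = 2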